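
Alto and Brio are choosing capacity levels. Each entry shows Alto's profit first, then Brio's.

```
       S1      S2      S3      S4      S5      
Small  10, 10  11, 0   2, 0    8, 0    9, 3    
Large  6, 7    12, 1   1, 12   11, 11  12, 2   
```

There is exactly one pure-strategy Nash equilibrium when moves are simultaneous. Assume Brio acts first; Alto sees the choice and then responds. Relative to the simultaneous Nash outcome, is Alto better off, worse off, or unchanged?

Alto best-responds to each possible Brio move:
- S1 → Alto plays Small (best of 10, 6); Brio gets 10.
- S2 → Alto plays Large (best of 11, 12); Brio gets 1.
- S3 → Alto plays Small (best of 2, 1); Brio gets 0.
- S4 → Alto plays Large (best of 8, 11); Brio gets 11.
- S5 → Alto plays Large (best of 9, 12); Brio gets 2.
Brio's induced payoffs are 10, 1, 0, 11, 2, so Brio commits to S4. Subgame-perfect outcome: (Large, S4) with payoffs (11, 11).
Under simultaneous play:
Alto's best replies: S1→Small; S2→Large; S3→Small; S4→Large; S5→Large.
Brio's best replies: Small→S1; Large→S3.
The unique mutual best reply is (Small, S1), giving (10, 10).
Alto earns 11 sequentially versus 10 at the Nash outcome: better off.

better off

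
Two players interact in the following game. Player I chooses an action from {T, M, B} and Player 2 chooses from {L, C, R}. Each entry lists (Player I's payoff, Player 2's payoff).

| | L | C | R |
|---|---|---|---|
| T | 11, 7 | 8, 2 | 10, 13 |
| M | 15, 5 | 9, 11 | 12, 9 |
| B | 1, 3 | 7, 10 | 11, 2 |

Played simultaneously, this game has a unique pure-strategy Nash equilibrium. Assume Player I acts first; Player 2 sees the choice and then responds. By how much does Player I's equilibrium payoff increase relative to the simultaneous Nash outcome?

1

Backward induction with Player I moving first.
- T: Player 2 compares 7, 2, 13 and picks R; Player I would get 10.
- M: Player 2 compares 5, 11, 9 and picks C; Player I would get 9.
- B: Player 2 compares 3, 10, 2 and picks C; Player I would get 7.
Player I's induced payoffs are 10, 9, 7, so Player I commits to T. Subgame-perfect outcome: (T, R) with payoffs (10, 13).
For the simultaneous game, intersect best replies.
Player I's best replies: L→M; C→M; R→M.
Player 2's best replies: T→R; M→C; B→C.
The unique mutual best reply is (M, C), giving (9, 11).
Player I's commitment gain: 10 − 9 = 1.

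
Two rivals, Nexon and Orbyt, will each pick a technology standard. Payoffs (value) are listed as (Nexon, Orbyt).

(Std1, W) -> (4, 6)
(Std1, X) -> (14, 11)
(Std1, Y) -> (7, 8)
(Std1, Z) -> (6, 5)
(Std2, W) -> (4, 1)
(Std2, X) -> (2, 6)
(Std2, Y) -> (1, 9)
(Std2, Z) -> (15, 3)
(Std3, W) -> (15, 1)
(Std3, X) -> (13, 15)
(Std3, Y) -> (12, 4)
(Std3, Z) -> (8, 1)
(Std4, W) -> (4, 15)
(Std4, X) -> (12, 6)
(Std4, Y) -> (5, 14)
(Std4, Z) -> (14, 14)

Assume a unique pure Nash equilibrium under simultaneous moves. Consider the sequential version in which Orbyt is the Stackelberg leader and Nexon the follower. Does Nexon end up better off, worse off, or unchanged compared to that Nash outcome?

unchanged

Solve by backward induction (Orbyt leads).
- W: BR = Std3, leader payoff 1.
- X: BR = Std1, leader payoff 11.
- Y: BR = Std3, leader payoff 4.
- Z: BR = Std2, leader payoff 3.
Among 1, 11, 4, 3, the best is 11 at X. Subgame-perfect outcome: (Std1, X) with payoffs (14, 11).
Now find the simultaneous Nash equilibrium.
Nexon's best replies: W→Std3; X→Std1; Y→Std3; Z→Std2.
Orbyt's best replies: Std1→X; Std2→Y; Std3→X; Std4→W.
Only (Std1, X) has each player best-responding; Nash payoffs (14, 11).
Nexon earns 14 sequentially versus 14 at the Nash outcome: unchanged.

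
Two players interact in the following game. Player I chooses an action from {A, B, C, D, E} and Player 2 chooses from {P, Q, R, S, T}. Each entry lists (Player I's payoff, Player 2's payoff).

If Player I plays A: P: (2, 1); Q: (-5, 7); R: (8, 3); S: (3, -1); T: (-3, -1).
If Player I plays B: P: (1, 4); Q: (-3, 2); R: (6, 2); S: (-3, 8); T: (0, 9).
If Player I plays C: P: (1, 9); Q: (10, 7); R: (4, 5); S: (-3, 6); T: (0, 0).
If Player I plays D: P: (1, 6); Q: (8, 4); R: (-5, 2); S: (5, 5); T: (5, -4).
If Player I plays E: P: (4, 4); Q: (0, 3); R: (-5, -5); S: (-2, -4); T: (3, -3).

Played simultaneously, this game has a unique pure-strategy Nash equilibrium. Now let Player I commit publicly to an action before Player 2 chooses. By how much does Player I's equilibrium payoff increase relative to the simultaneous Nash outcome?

Solve by backward induction (Player I leads).
- A → Player 2 plays Q (best of 1, 7, 3, -1, -1); Player I gets -5.
- B → Player 2 plays T (best of 4, 2, 2, 8, 9); Player I gets 0.
- C → Player 2 plays P (best of 9, 7, 5, 6, 0); Player I gets 1.
- D → Player 2 plays P (best of 6, 4, 2, 5, -4); Player I gets 1.
- E → Player 2 plays P (best of 4, 3, -5, -4, -3); Player I gets 4.
Player I's induced payoffs are -5, 0, 1, 1, 4, so Player I commits to E. Subgame-perfect outcome: (E, P) with payoffs (4, 4).
Now find the simultaneous Nash equilibrium.
Player I's best replies: P→E; Q→C; R→A; S→D; T→D.
Player 2's best replies: A→Q; B→T; C→P; D→P; E→P.
The unique mutual best reply is (E, P), giving (4, 4).
Player I's commitment gain: 4 − 4 = 0.

0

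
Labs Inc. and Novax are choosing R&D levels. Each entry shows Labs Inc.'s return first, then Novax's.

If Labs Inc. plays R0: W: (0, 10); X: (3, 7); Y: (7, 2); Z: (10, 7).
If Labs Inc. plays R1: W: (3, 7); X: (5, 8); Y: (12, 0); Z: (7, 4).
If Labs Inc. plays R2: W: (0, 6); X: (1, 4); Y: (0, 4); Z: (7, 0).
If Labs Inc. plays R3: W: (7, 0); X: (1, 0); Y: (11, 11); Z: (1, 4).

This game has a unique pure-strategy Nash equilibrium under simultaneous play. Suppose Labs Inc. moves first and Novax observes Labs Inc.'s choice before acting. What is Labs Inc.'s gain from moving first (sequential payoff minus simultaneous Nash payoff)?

6

Solve by backward induction (Labs Inc. leads).
- R0 → Novax plays W (best of 10, 7, 2, 7); Labs Inc. gets 0.
- R1 → Novax plays X (best of 7, 8, 0, 4); Labs Inc. gets 5.
- R2 → Novax plays W (best of 6, 4, 4, 0); Labs Inc. gets 0.
- R3 → Novax plays Y (best of 0, 0, 11, 4); Labs Inc. gets 11.
Labs Inc.'s induced payoffs are 0, 5, 0, 11, so Labs Inc. commits to R3. Subgame-perfect outcome: (R3, Y) with payoffs (11, 11).
Under simultaneous play:
Labs Inc.'s best replies: W→R3; X→R1; Y→R1; Z→R0.
Novax's best replies: R0→W; R1→X; R2→W; R3→Y.
The unique mutual best reply is (R1, X), giving (5, 8).
Labs Inc.'s commitment gain: 11 − 5 = 6.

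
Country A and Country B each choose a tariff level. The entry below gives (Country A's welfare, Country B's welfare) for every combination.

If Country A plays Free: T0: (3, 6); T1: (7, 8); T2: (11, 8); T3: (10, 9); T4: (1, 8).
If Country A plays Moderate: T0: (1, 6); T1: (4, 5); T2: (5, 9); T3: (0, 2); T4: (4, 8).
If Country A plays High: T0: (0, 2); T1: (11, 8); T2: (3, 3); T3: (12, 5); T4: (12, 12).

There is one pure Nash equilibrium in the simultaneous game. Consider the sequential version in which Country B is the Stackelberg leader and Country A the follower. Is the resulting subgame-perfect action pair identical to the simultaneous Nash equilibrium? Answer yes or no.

Country A best-responds to each possible Country B move:
- T0: Country A compares 3, 1, 0 and picks Free; Country B would get 6.
- T1: Country A compares 7, 4, 11 and picks High; Country B would get 8.
- T2: Country A compares 11, 5, 3 and picks Free; Country B would get 8.
- T3: Country A compares 10, 0, 12 and picks High; Country B would get 5.
- T4: Country A compares 1, 4, 12 and picks High; Country B would get 12.
Among 6, 8, 8, 5, 12, the best is 12 at T4. Subgame-perfect outcome: (High, T4) with payoffs (12, 12).
Under simultaneous play:
Country A's best replies: T0→Free; T1→High; T2→Free; T3→High; T4→High.
Country B's best replies: Free→T3; Moderate→T2; High→T4.
The unique mutual best reply is (High, T4), giving (12, 12).
Sequential outcome (High, T4) coincides with the Nash profile (High, T4).

yes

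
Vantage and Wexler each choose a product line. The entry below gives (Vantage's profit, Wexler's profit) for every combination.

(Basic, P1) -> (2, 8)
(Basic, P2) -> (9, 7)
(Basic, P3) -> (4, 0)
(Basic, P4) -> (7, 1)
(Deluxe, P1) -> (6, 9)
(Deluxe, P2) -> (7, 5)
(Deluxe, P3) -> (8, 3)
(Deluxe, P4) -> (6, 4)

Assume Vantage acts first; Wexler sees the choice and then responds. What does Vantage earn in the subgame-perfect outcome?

6

Backward induction with Vantage moving first.
- Basic → Wexler plays P1 (best of 8, 7, 0, 1); Vantage gets 2.
- Deluxe → Wexler plays P1 (best of 9, 5, 3, 4); Vantage gets 6.
Maximizing over 2, 6, Vantage chooses Deluxe. Subgame-perfect outcome: (Deluxe, P1) with payoffs (6, 9).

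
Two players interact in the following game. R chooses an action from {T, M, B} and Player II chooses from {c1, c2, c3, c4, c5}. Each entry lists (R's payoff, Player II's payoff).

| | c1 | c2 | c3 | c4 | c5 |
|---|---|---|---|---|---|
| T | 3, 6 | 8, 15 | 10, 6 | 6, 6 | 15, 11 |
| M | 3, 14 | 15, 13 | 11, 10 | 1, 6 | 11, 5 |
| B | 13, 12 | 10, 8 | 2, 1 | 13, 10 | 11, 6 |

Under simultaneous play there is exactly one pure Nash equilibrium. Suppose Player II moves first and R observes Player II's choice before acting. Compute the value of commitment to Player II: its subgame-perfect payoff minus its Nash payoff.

Backward induction with Player II moving first.
- c1: BR = B, leader payoff 12.
- c2: BR = M, leader payoff 13.
- c3: BR = M, leader payoff 10.
- c4: BR = B, leader payoff 10.
- c5: BR = T, leader payoff 11.
Player II's induced payoffs are 12, 13, 10, 10, 11, so Player II commits to c2. Subgame-perfect outcome: (M, c2) with payoffs (15, 13).
Under simultaneous play:
R's best replies: c1→B; c2→M; c3→M; c4→B; c5→T.
Player II's best replies: T→c2; M→c1; B→c1.
Only (B, c1) has each player best-responding; Nash payoffs (13, 12).
Player II's commitment gain: 13 − 12 = 1.

1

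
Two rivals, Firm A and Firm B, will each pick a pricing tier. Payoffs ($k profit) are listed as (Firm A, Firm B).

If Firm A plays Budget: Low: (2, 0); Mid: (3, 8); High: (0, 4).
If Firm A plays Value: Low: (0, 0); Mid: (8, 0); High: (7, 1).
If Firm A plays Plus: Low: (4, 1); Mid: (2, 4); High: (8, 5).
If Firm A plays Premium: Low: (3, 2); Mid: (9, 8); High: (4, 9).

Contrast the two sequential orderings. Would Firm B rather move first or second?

If Firm A leads: Firm B's best replies are Budget→Mid, Value→High, Plus→High, Premium→High; Firm A's induced payoffs 3, 7, 8, 4; outcome (Plus, High), payoffs (8, 5).
If Firm B leads: Firm A's best replies are Low→Plus, Mid→Premium, High→Plus; Firm B's induced payoffs 1, 8, 5; outcome (Premium, Mid), payoffs (9, 8).
Firm B gets 8 moving first and 5 moving second, so Firm B prefers to move first.

first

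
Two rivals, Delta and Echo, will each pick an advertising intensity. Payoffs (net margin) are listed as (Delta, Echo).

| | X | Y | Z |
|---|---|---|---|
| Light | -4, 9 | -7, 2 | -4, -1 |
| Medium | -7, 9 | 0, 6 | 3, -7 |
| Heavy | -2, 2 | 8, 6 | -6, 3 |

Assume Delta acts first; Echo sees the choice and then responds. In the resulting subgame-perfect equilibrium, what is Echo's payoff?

6

Backward induction with Delta moving first.
- Light → Echo plays X (best of 9, 2, -1); Delta gets -4.
- Medium → Echo plays X (best of 9, 6, -7); Delta gets -7.
- Heavy → Echo plays Y (best of 2, 6, 3); Delta gets 8.
Maximizing over -4, -7, 8, Delta chooses Heavy. Subgame-perfect outcome: (Heavy, Y) with payoffs (8, 6).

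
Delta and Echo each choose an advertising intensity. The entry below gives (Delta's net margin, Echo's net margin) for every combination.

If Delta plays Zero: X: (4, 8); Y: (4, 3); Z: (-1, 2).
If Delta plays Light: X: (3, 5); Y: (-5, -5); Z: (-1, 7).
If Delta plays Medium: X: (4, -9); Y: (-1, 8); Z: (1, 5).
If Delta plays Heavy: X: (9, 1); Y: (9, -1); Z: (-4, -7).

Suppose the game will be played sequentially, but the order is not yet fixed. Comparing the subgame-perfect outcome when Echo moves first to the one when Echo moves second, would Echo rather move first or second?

first

If Delta leads: Echo's best replies are Zero→X, Light→Z, Medium→Y, Heavy→X; Delta's induced payoffs 4, -1, -1, 9; outcome (Heavy, X), payoffs (9, 1).
If Echo leads: Delta's best replies are X→Heavy, Y→Heavy, Z→Medium; Echo's induced payoffs 1, -1, 5; outcome (Medium, Z), payoffs (1, 5).
Echo gets 5 moving first and 1 moving second, so Echo prefers to move first.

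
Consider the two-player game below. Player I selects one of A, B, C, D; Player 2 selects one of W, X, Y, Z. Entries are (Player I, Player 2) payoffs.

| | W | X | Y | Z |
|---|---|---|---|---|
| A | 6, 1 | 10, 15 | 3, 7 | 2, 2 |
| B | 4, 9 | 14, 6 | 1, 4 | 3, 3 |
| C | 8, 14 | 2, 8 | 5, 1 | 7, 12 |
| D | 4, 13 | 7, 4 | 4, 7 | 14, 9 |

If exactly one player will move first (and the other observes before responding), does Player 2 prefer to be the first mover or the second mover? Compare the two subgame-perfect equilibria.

If Player I leads: Player 2's best replies are A→X, B→W, C→W, D→W; Player I's induced payoffs 10, 4, 8, 4; outcome (A, X), payoffs (10, 15).
If Player 2 leads: Player I's best replies are W→C, X→B, Y→C, Z→D; Player 2's induced payoffs 14, 6, 1, 9; outcome (C, W), payoffs (8, 14).
Player 2 gets 14 moving first and 15 moving second, so Player 2 prefers to move second.

second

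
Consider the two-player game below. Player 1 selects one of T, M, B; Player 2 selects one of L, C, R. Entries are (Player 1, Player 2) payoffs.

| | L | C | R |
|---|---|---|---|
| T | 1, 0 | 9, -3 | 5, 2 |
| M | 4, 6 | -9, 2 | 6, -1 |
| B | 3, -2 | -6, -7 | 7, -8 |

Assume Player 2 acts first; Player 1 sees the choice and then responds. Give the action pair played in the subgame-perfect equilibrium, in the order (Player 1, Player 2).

(M, L)

Work backward from Player 1's decision.
- L → Player 1 plays M (best of 1, 4, 3); Player 2 gets 6.
- C → Player 1 plays T (best of 9, -9, -6); Player 2 gets -3.
- R → Player 1 plays B (best of 5, 6, 7); Player 2 gets -8.
Among 6, -3, -8, the best is 6 at L. Subgame-perfect outcome: (M, L) with payoffs (4, 6).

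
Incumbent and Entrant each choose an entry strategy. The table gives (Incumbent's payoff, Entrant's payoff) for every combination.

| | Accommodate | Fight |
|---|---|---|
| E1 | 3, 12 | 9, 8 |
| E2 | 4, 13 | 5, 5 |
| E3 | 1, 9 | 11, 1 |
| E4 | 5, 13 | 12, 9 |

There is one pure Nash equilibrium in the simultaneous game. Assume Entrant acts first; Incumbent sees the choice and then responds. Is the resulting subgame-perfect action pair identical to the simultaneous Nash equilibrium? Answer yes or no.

Backward induction with Entrant moving first.
- Accommodate → Incumbent plays E4 (best of 3, 4, 1, 5); Entrant gets 13.
- Fight → Incumbent plays E4 (best of 9, 5, 11, 12); Entrant gets 9.
Maximizing over 13, 9, Entrant chooses Accommodate. Subgame-perfect outcome: (E4, Accommodate) with payoffs (5, 13).
Under simultaneous play:
Incumbent's best replies: Accommodate→E4; Fight→E4.
Entrant's best replies: E1→Accommodate; E2→Accommodate; E3→Accommodate; E4→Accommodate.
The unique mutual best reply is (E4, Accommodate), giving (5, 13).
Sequential outcome (E4, Accommodate) coincides with the Nash profile (E4, Accommodate).

yes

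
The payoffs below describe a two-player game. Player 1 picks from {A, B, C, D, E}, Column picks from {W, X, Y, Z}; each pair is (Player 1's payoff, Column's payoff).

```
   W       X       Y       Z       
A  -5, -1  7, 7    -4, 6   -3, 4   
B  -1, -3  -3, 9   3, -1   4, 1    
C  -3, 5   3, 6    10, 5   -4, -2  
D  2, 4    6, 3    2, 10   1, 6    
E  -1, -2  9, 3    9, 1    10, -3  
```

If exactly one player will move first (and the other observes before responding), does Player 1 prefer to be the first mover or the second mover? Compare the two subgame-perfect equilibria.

If Player 1 leads: Column's best replies are A→X, B→X, C→X, D→Y, E→X; Player 1's induced payoffs 7, -3, 3, 2, 9; outcome (E, X), payoffs (9, 3).
If Column leads: Player 1's best replies are W→D, X→E, Y→C, Z→E; Column's induced payoffs 4, 3, 5, -3; outcome (C, Y), payoffs (10, 5).
Player 1 gets 9 moving first and 10 moving second, so Player 1 prefers to move second.

second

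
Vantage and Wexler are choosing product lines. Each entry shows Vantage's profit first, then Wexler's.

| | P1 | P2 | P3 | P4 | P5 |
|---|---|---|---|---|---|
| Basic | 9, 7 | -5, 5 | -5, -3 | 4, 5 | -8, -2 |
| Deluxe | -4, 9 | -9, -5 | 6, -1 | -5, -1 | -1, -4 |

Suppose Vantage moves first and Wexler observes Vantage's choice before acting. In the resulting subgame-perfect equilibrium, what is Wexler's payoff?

7

Wexler best-responds to each possible Vantage move:
- Basic → Wexler plays P1 (best of 7, 5, -3, 5, -2); Vantage gets 9.
- Deluxe → Wexler plays P1 (best of 9, -5, -1, -1, -4); Vantage gets -4.
Vantage's induced payoffs are 9, -4, so Vantage commits to Basic. Subgame-perfect outcome: (Basic, P1) with payoffs (9, 7).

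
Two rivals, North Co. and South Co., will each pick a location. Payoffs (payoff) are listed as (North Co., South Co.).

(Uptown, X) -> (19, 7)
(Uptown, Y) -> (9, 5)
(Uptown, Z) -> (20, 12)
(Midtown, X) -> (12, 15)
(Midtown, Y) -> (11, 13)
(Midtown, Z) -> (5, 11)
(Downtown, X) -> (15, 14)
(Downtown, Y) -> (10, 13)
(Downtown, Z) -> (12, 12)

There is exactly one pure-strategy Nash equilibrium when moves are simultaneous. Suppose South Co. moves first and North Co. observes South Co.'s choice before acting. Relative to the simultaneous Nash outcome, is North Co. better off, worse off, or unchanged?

North Co. best-responds to each possible South Co. move:
- X: BR = Uptown, leader payoff 7.
- Y: BR = Midtown, leader payoff 13.
- Z: BR = Uptown, leader payoff 12.
Maximizing over 7, 13, 12, South Co. chooses Y. Subgame-perfect outcome: (Midtown, Y) with payoffs (11, 13).
For the simultaneous game, intersect best replies.
North Co.'s best replies: X→Uptown; Y→Midtown; Z→Uptown.
South Co.'s best replies: Uptown→Z; Midtown→X; Downtown→X.
The unique mutual best reply is (Uptown, Z), giving (20, 12).
North Co. earns 11 sequentially versus 20 at the Nash outcome: worse off.

worse off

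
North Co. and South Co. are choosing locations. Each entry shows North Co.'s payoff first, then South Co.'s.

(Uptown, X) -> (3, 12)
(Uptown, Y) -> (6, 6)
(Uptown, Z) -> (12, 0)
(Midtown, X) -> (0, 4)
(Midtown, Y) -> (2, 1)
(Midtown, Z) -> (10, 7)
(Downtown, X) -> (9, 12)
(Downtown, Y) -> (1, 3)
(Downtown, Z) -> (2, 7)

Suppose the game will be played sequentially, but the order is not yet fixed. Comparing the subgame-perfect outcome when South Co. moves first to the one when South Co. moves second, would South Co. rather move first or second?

If North Co. leads: South Co.'s best replies are Uptown→X, Midtown→Z, Downtown→X; North Co.'s induced payoffs 3, 10, 9; outcome (Midtown, Z), payoffs (10, 7).
If South Co. leads: North Co.'s best replies are X→Downtown, Y→Uptown, Z→Uptown; South Co.'s induced payoffs 12, 6, 0; outcome (Downtown, X), payoffs (9, 12).
South Co. gets 12 moving first and 7 moving second, so South Co. prefers to move first.

first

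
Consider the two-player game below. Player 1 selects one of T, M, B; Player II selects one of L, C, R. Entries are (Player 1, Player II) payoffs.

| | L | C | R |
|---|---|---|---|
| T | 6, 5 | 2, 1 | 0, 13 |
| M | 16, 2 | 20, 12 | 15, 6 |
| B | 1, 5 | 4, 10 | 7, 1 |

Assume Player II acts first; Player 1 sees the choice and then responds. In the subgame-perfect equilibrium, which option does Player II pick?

C

Player 1 best-responds to each possible Player II move:
- L: BR = M, leader payoff 2.
- C: BR = M, leader payoff 12.
- R: BR = M, leader payoff 6.
Maximizing over 2, 12, 6, Player II chooses C. Subgame-perfect outcome: (M, C) with payoffs (20, 12).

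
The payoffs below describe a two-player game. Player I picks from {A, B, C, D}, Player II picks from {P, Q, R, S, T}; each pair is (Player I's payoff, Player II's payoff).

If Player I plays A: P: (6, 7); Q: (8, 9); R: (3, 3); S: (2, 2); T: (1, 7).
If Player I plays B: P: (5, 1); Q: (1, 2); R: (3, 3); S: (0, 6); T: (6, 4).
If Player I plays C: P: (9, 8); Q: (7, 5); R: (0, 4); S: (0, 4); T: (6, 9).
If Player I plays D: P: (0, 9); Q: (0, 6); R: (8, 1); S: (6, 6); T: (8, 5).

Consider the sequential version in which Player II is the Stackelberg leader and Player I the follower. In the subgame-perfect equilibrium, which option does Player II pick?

Backward induction with Player II moving first.
- P: Player I compares 6, 5, 9, 0 and picks C; Player II would get 8.
- Q: Player I compares 8, 1, 7, 0 and picks A; Player II would get 9.
- R: Player I compares 3, 3, 0, 8 and picks D; Player II would get 1.
- S: Player I compares 2, 0, 0, 6 and picks D; Player II would get 6.
- T: Player I compares 1, 6, 6, 8 and picks D; Player II would get 5.
Player II's induced payoffs are 8, 9, 1, 6, 5, so Player II commits to Q. Subgame-perfect outcome: (A, Q) with payoffs (8, 9).

Q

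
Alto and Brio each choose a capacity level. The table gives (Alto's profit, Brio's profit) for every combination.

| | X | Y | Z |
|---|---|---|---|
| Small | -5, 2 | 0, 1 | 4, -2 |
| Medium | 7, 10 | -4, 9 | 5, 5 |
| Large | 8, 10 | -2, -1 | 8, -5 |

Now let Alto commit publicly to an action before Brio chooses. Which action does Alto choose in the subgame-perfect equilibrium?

Large

Brio best-responds to each possible Alto move:
- Small: Brio compares 2, 1, -2 and picks X; Alto would get -5.
- Medium: Brio compares 10, 9, 5 and picks X; Alto would get 7.
- Large: Brio compares 10, -1, -5 and picks X; Alto would get 8.
Alto's induced payoffs are -5, 7, 8, so Alto commits to Large. Subgame-perfect outcome: (Large, X) with payoffs (8, 10).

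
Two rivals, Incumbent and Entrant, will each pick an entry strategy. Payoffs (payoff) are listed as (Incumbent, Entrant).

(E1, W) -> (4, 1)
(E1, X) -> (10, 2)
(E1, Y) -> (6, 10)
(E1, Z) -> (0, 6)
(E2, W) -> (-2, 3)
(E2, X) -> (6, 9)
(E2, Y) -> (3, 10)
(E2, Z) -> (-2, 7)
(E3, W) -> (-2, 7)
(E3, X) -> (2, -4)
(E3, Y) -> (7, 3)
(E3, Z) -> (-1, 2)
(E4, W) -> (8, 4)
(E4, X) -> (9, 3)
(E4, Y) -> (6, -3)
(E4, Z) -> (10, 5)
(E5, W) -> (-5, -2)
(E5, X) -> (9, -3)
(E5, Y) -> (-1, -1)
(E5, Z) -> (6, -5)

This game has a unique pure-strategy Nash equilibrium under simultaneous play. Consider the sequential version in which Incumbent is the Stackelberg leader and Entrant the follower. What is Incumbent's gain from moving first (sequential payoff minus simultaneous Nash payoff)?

Entrant best-responds to each possible Incumbent move:
- E1 → Entrant plays Y (best of 1, 2, 10, 6); Incumbent gets 6.
- E2 → Entrant plays Y (best of 3, 9, 10, 7); Incumbent gets 3.
- E3 → Entrant plays W (best of 7, -4, 3, 2); Incumbent gets -2.
- E4 → Entrant plays Z (best of 4, 3, -3, 5); Incumbent gets 10.
- E5 → Entrant plays Y (best of -2, -3, -1, -5); Incumbent gets -1.
Maximizing over 6, 3, -2, 10, -1, Incumbent chooses E4. Subgame-perfect outcome: (E4, Z) with payoffs (10, 5).
For the simultaneous game, intersect best replies.
Incumbent's best replies: W→E4; X→E1; Y→E3; Z→E4.
Entrant's best replies: E1→Y; E2→Y; E3→W; E4→Z; E5→Y.
The unique mutual best reply is (E4, Z), giving (10, 5).
Incumbent's commitment gain: 10 − 10 = 0.

0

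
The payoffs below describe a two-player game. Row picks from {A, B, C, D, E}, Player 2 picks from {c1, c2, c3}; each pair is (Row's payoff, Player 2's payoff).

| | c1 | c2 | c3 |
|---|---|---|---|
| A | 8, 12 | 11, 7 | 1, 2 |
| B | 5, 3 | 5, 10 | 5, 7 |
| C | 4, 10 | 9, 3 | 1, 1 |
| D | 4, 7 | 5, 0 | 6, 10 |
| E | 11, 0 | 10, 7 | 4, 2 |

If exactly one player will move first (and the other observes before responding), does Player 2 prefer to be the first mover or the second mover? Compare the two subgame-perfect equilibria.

If Row leads: Player 2's best replies are A→c1, B→c2, C→c1, D→c3, E→c2; Row's induced payoffs 8, 5, 4, 6, 10; outcome (E, c2), payoffs (10, 7).
If Player 2 leads: Row's best replies are c1→E, c2→A, c3→D; Player 2's induced payoffs 0, 7, 10; outcome (D, c3), payoffs (6, 10).
Player 2 gets 10 moving first and 7 moving second, so Player 2 prefers to move first.

first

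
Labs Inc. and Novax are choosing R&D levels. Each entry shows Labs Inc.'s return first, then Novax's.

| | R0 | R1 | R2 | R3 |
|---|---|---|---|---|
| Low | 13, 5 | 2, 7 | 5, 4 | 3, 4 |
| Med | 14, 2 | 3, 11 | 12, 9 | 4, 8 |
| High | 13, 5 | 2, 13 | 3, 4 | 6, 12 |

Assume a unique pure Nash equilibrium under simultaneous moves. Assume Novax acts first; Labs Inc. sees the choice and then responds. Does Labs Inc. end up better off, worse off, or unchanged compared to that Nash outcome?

better off

Labs Inc. best-responds to each possible Novax move:
- R0 → Labs Inc. plays Med (best of 13, 14, 13); Novax gets 2.
- R1 → Labs Inc. plays Med (best of 2, 3, 2); Novax gets 11.
- R2 → Labs Inc. plays Med (best of 5, 12, 3); Novax gets 9.
- R3 → Labs Inc. plays High (best of 3, 4, 6); Novax gets 12.
Among 2, 11, 9, 12, the best is 12 at R3. Subgame-perfect outcome: (High, R3) with payoffs (6, 12).
For the simultaneous game, intersect best replies.
Labs Inc.'s best replies: R0→Med; R1→Med; R2→Med; R3→High.
Novax's best replies: Low→R1; Med→R1; High→R1.
The unique mutual best reply is (Med, R1), giving (3, 11).
Labs Inc. earns 6 sequentially versus 3 at the Nash outcome: better off.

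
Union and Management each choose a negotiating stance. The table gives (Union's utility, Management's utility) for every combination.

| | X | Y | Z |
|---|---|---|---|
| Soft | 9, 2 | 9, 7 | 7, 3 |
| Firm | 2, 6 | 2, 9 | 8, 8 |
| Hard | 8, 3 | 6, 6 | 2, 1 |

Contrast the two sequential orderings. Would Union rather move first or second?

first

If Union leads: Management's best replies are Soft→Y, Firm→Y, Hard→Y; Union's induced payoffs 9, 2, 6; outcome (Soft, Y), payoffs (9, 7).
If Management leads: Union's best replies are X→Soft, Y→Soft, Z→Firm; Management's induced payoffs 2, 7, 8; outcome (Firm, Z), payoffs (8, 8).
Union gets 9 moving first and 8 moving second, so Union prefers to move first.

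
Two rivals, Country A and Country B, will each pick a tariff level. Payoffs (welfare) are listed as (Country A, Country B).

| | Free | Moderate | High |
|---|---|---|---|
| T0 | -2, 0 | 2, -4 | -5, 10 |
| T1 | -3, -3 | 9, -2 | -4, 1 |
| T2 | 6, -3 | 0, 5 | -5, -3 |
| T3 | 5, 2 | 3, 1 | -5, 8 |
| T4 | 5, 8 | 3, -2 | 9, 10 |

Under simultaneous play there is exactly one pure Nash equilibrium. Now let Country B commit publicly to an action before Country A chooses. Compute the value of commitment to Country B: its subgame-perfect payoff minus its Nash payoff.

Work backward from Country A's decision.
- Free: BR = T2, leader payoff -3.
- Moderate: BR = T1, leader payoff -2.
- High: BR = T4, leader payoff 10.
Country B's induced payoffs are -3, -2, 10, so Country B commits to High. Subgame-perfect outcome: (T4, High) with payoffs (9, 10).
Under simultaneous play:
Country A's best replies: Free→T2; Moderate→T1; High→T4.
Country B's best replies: T0→High; T1→High; T2→Moderate; T3→High; T4→High.
The unique mutual best reply is (T4, High), giving (9, 10).
Country B's commitment gain: 10 − 10 = 0.

0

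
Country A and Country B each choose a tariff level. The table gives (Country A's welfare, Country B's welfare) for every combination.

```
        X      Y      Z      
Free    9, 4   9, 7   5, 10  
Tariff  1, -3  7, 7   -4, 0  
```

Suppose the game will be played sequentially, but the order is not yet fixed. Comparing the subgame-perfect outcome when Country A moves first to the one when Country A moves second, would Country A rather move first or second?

first

If Country A leads: Country B's best replies are Free→Z, Tariff→Y; Country A's induced payoffs 5, 7; outcome (Tariff, Y), payoffs (7, 7).
If Country B leads: Country A's best replies are X→Free, Y→Free, Z→Free; Country B's induced payoffs 4, 7, 10; outcome (Free, Z), payoffs (5, 10).
Country A gets 7 moving first and 5 moving second, so Country A prefers to move first.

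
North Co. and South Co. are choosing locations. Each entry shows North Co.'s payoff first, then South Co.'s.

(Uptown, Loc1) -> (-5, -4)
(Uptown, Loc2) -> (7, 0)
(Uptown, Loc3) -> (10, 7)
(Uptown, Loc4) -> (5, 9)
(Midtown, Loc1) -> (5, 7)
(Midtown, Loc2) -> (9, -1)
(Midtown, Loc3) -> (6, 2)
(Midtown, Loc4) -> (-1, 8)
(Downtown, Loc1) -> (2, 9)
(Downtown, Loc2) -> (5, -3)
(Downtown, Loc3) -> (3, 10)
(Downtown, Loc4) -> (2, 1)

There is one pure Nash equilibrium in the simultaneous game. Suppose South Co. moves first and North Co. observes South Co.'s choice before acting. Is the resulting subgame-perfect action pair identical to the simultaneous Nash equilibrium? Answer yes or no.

Work backward from North Co.'s decision.
- Loc1: North Co. compares -5, 5, 2 and picks Midtown; South Co. would get 7.
- Loc2: North Co. compares 7, 9, 5 and picks Midtown; South Co. would get -1.
- Loc3: North Co. compares 10, 6, 3 and picks Uptown; South Co. would get 7.
- Loc4: North Co. compares 5, -1, 2 and picks Uptown; South Co. would get 9.
Among 7, -1, 7, 9, the best is 9 at Loc4. Subgame-perfect outcome: (Uptown, Loc4) with payoffs (5, 9).
Under simultaneous play:
North Co.'s best replies: Loc1→Midtown; Loc2→Midtown; Loc3→Uptown; Loc4→Uptown.
South Co.'s best replies: Uptown→Loc4; Midtown→Loc4; Downtown→Loc3.
Only (Uptown, Loc4) has each player best-responding; Nash payoffs (5, 9).
Sequential outcome (Uptown, Loc4) coincides with the Nash profile (Uptown, Loc4).

yes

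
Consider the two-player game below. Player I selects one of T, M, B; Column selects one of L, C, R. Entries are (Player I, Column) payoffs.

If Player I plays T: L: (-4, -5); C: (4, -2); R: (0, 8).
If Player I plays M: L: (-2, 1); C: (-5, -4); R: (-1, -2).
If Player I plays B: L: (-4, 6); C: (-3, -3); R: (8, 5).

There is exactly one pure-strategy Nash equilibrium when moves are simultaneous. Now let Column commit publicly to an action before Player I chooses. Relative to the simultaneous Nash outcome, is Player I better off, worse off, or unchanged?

better off

Work backward from Player I's decision.
- L: BR = M, leader payoff 1.
- C: BR = T, leader payoff -2.
- R: BR = B, leader payoff 5.
Among 1, -2, 5, the best is 5 at R. Subgame-perfect outcome: (B, R) with payoffs (8, 5).
Under simultaneous play:
Player I's best replies: L→M; C→T; R→B.
Column's best replies: T→R; M→L; B→L.
The unique mutual best reply is (M, L), giving (-2, 1).
Player I earns 8 sequentially versus -2 at the Nash outcome: better off.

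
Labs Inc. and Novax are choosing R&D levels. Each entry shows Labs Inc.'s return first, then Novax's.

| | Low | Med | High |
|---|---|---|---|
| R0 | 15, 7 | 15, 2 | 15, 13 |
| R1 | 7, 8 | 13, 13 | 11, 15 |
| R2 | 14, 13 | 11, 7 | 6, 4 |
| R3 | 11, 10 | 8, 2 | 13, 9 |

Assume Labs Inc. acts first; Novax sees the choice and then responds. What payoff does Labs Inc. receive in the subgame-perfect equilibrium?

Work backward from Novax's decision.
- R0: Novax compares 7, 2, 13 and picks High; Labs Inc. would get 15.
- R1: Novax compares 8, 13, 15 and picks High; Labs Inc. would get 11.
- R2: Novax compares 13, 7, 4 and picks Low; Labs Inc. would get 14.
- R3: Novax compares 10, 2, 9 and picks Low; Labs Inc. would get 11.
Maximizing over 15, 11, 14, 11, Labs Inc. chooses R0. Subgame-perfect outcome: (R0, High) with payoffs (15, 13).

15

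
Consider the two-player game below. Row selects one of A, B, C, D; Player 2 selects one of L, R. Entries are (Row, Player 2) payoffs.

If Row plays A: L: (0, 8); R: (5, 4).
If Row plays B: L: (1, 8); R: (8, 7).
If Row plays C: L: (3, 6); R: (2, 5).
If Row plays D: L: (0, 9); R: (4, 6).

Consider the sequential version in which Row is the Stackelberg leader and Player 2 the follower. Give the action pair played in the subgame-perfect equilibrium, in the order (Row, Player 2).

(C, L)

Solve by backward induction (Row leads).
- A: BR = L, leader payoff 0.
- B: BR = L, leader payoff 1.
- C: BR = L, leader payoff 3.
- D: BR = L, leader payoff 0.
Among 0, 1, 3, 0, the best is 3 at C. Subgame-perfect outcome: (C, L) with payoffs (3, 6).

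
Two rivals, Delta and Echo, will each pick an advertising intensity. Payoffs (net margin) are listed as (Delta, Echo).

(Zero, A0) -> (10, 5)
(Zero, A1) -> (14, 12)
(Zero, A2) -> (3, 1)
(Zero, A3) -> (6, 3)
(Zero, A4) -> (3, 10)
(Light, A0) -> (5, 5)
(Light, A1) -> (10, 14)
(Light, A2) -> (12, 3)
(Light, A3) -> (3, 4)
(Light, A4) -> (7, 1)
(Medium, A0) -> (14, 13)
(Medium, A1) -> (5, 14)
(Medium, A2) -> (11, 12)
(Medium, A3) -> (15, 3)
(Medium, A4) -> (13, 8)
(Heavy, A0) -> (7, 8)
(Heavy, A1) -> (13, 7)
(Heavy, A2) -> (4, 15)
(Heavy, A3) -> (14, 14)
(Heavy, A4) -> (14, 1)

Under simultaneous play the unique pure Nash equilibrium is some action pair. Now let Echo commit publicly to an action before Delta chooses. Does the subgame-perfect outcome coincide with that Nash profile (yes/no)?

Solve by backward induction (Echo leads).
- A0: Delta compares 10, 5, 14, 7 and picks Medium; Echo would get 13.
- A1: Delta compares 14, 10, 5, 13 and picks Zero; Echo would get 12.
- A2: Delta compares 3, 12, 11, 4 and picks Light; Echo would get 3.
- A3: Delta compares 6, 3, 15, 14 and picks Medium; Echo would get 3.
- A4: Delta compares 3, 7, 13, 14 and picks Heavy; Echo would get 1.
Among 13, 12, 3, 3, 1, the best is 13 at A0. Subgame-perfect outcome: (Medium, A0) with payoffs (14, 13).
Under simultaneous play:
Delta's best replies: A0→Medium; A1→Zero; A2→Light; A3→Medium; A4→Heavy.
Echo's best replies: Zero→A1; Light→A1; Medium→A1; Heavy→A2.
Only (Zero, A1) has each player best-responding; Nash payoffs (14, 12).
Sequential outcome (Medium, A0) differs from the Nash profile (Zero, A1).

no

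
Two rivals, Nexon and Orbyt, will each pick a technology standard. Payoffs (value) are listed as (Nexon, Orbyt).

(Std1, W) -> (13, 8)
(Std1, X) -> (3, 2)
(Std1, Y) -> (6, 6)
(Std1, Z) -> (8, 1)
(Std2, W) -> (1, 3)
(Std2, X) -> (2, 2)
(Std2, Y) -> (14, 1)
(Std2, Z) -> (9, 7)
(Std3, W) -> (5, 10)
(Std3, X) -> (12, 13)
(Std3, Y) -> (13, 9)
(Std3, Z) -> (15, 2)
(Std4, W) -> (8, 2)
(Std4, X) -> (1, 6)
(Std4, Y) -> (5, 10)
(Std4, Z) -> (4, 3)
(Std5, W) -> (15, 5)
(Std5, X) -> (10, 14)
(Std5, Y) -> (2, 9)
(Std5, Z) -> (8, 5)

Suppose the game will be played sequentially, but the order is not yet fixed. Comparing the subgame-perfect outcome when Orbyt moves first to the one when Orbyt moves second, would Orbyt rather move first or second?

first

If Nexon leads: Orbyt's best replies are Std1→W, Std2→Z, Std3→X, Std4→Y, Std5→X; Nexon's induced payoffs 13, 9, 12, 5, 10; outcome (Std1, W), payoffs (13, 8).
If Orbyt leads: Nexon's best replies are W→Std5, X→Std3, Y→Std2, Z→Std3; Orbyt's induced payoffs 5, 13, 1, 2; outcome (Std3, X), payoffs (12, 13).
Orbyt gets 13 moving first and 8 moving second, so Orbyt prefers to move first.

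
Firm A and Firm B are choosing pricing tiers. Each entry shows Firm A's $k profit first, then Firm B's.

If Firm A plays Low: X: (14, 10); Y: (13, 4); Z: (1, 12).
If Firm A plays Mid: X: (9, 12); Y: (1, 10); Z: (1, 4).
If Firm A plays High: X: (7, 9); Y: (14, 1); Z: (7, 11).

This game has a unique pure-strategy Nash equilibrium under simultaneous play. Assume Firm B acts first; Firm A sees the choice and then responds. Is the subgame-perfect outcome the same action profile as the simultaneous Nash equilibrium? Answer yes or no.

yes

Solve by backward induction (Firm B leads).
- X: Firm A compares 14, 9, 7 and picks Low; Firm B would get 10.
- Y: Firm A compares 13, 1, 14 and picks High; Firm B would get 1.
- Z: Firm A compares 1, 1, 7 and picks High; Firm B would get 11.
Among 10, 1, 11, the best is 11 at Z. Subgame-perfect outcome: (High, Z) with payoffs (7, 11).
Under simultaneous play:
Firm A's best replies: X→Low; Y→High; Z→High.
Firm B's best replies: Low→Z; Mid→X; High→Z.
The unique mutual best reply is (High, Z), giving (7, 11).
Sequential outcome (High, Z) coincides with the Nash profile (High, Z).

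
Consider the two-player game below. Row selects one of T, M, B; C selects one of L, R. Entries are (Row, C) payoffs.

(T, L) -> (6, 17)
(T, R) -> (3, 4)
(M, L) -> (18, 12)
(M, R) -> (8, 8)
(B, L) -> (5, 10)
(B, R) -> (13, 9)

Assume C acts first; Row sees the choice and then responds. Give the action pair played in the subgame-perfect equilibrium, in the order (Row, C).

(M, L)

Solve by backward induction (C leads).
- L: BR = M, leader payoff 12.
- R: BR = B, leader payoff 9.
C's induced payoffs are 12, 9, so C commits to L. Subgame-perfect outcome: (M, L) with payoffs (18, 12).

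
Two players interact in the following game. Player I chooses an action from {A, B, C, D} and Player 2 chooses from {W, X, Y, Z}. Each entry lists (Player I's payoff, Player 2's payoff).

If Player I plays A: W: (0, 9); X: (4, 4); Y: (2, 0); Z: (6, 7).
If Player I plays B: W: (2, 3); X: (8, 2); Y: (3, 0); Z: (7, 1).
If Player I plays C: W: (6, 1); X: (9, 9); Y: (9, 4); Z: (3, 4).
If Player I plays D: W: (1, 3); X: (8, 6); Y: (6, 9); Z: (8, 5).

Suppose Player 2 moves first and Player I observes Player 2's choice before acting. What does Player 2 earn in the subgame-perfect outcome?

Backward induction with Player 2 moving first.
- W: Player I compares 0, 2, 6, 1 and picks C; Player 2 would get 1.
- X: Player I compares 4, 8, 9, 8 and picks C; Player 2 would get 9.
- Y: Player I compares 2, 3, 9, 6 and picks C; Player 2 would get 4.
- Z: Player I compares 6, 7, 3, 8 and picks D; Player 2 would get 5.
Maximizing over 1, 9, 4, 5, Player 2 chooses X. Subgame-perfect outcome: (C, X) with payoffs (9, 9).

9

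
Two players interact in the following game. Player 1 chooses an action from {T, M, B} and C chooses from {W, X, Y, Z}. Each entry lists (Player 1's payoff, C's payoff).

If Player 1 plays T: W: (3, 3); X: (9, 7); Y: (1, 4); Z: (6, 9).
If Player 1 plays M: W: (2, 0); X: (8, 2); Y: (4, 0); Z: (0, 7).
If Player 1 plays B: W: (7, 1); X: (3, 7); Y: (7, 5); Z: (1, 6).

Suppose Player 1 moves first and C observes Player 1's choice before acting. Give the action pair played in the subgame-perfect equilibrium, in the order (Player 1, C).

Work backward from C's decision.
- T → C plays Z (best of 3, 7, 4, 9); Player 1 gets 6.
- M → C plays Z (best of 0, 2, 0, 7); Player 1 gets 0.
- B → C plays X (best of 1, 7, 5, 6); Player 1 gets 3.
Among 6, 0, 3, the best is 6 at T. Subgame-perfect outcome: (T, Z) with payoffs (6, 9).

(T, Z)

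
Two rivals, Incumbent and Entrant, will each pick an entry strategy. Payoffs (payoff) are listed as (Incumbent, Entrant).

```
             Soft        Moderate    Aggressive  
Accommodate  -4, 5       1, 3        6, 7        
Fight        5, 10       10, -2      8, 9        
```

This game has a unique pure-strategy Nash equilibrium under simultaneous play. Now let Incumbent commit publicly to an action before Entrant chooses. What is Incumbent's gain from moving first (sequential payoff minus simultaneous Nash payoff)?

1

Backward induction with Incumbent moving first.
- Accommodate: Entrant compares 5, 3, 7 and picks Aggressive; Incumbent would get 6.
- Fight: Entrant compares 10, -2, 9 and picks Soft; Incumbent would get 5.
Maximizing over 6, 5, Incumbent chooses Accommodate. Subgame-perfect outcome: (Accommodate, Aggressive) with payoffs (6, 7).
Now find the simultaneous Nash equilibrium.
Incumbent's best replies: Soft→Fight; Moderate→Fight; Aggressive→Fight.
Entrant's best replies: Accommodate→Aggressive; Fight→Soft.
The unique mutual best reply is (Fight, Soft), giving (5, 10).
Incumbent's commitment gain: 6 − 5 = 1.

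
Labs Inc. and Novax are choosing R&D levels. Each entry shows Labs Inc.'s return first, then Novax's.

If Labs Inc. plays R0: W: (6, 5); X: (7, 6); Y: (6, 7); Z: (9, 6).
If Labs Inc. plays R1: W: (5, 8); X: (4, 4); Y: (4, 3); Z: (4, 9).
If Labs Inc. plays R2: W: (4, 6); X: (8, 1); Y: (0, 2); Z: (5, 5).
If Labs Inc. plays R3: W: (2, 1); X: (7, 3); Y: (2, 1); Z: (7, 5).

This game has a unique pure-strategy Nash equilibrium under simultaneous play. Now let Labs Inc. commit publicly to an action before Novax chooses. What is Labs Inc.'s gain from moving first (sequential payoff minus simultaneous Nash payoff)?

1

Novax best-responds to each possible Labs Inc. move:
- R0: Novax compares 5, 6, 7, 6 and picks Y; Labs Inc. would get 6.
- R1: Novax compares 8, 4, 3, 9 and picks Z; Labs Inc. would get 4.
- R2: Novax compares 6, 1, 2, 5 and picks W; Labs Inc. would get 4.
- R3: Novax compares 1, 3, 1, 5 and picks Z; Labs Inc. would get 7.
Among 6, 4, 4, 7, the best is 7 at R3. Subgame-perfect outcome: (R3, Z) with payoffs (7, 5).
For the simultaneous game, intersect best replies.
Labs Inc.'s best replies: W→R0; X→R2; Y→R0; Z→R0.
Novax's best replies: R0→Y; R1→Z; R2→W; R3→Z.
The unique mutual best reply is (R0, Y), giving (6, 7).
Labs Inc.'s commitment gain: 7 − 6 = 1.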